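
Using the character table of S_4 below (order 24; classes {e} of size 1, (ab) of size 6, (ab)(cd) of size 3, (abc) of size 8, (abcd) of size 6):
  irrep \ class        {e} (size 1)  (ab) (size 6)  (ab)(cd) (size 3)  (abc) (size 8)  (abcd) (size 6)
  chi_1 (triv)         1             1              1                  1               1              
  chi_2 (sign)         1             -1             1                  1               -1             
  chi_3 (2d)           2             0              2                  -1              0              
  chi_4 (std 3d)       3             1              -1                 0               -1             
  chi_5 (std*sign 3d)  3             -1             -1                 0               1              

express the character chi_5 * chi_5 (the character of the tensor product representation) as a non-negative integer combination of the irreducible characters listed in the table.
chi_5 tensor chi_5 = chi_1 + chi_3 + chi_4 + chi_5 (all other irreducibles have multiplicity 0).

Why: The character of a tensor product is the pointwise product (chi_5 * chi_5)(C) = chi_5(C) * chi_5(C):
  {e}: (3)*(3), (ab): (-1)*(-1), (ab)(cd): (-1)*(-1), (abc): (0)*(0), (abcd): (1)*(1)
so (chi_5 * chi_5) takes values
  {e} -> 9, (ab) -> 1, (ab)(cd) -> 1, (abc) -> 0, (abcd) -> 1.
Now take the inner product of this character with each irreducible chi from the table, <chi_5*chi_5, chi> = (1/24) sum_C |C| (chi_5*chi_5)(C) conj(chi(C)):
  <chi_5*chi_5, chi_1> = (1/24)[1*(9)*conj(1) + 6*(1)*conj(1) + 3*(1)*conj(1) + 8*(0)*conj(1) + 6*(1)*conj(1)]
      = (1/24)[(9) + (6) + (3) + (0) + (6)] = 24/24 = 1
  <chi_5*chi_5, chi_2> = (1/24)[1*(9)*conj(1) + 6*(1)*conj(-1) + 3*(1)*conj(1) + 8*(0)*conj(1) + 6*(1)*conj(-1)]
      = (1/24)[(9) + (-6) + (3) + (0) + (-6)] = 0/24 = 0
  <chi_5*chi_5, chi_3> = (1/24)[1*(9)*conj(2) + 6*(1)*conj(0) + 3*(1)*conj(2) + 8*(0)*conj(-1) + 6*(1)*conj(0)]
      = (1/24)[(18) + (0) + (6) + (0) + (0)] = 24/24 = 1
  <chi_5*chi_5, chi_4> = (1/24)[1*(9)*conj(3) + 6*(1)*conj(1) + 3*(1)*conj(-1) + 8*(0)*conj(0) + 6*(1)*conj(-1)]
      = (1/24)[(27) + (6) + (-3) + (0) + (-6)] = 24/24 = 1
  <chi_5*chi_5, chi_5> = (1/24)[1*(9)*conj(3) + 6*(1)*conj(-1) + 3*(1)*conj(-1) + 8*(0)*conj(0) + 6*(1)*conj(1)]
      = (1/24)[(27) + (-6) + (-3) + (0) + (6)] = 24/24 = 1
Hence the multiplicities are chi_1: 1, chi_3: 1, chi_4: 1, chi_5: 1. Dimension check: dim(chi_5)*dim(chi_5) = 3*3 = 9 and sum (mult * dim) = 1*1 + 1*2 + 1*3 + 1*3 = 9.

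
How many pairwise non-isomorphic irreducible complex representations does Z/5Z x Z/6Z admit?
30

Proof sketch: The number of irreducible complex representations of a finite group equals its number of conjugacy classes. Z/5Z x Z/6Z is abelian of order 30, so every element is its own conjugacy class: 30 classes, so Z/5Z x Z/6Z (order 30) has exactly 30 irreducible complex representations.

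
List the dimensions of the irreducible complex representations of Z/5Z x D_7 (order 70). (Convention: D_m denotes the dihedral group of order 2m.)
Dimensions: 1, 1, 1, 1, 1, 1, 1, 1, 1, 1, 2, 2, 2, 2, 2, 2, 2, 2, 2, 2, 2, 2, 2, 2, 2

Justification: There are 25 irreducibles (= number of conjugacy classes). Their dimensions d_i satisfy sum d_i^2 = |G| = 70: 1 + 1 + 1 + 1 + 1 + 1 + 1 + 1 + 1 + 1 + 4 + 4 + 4 + 4 + 4 + 4 + 4 + 4 + 4 + 4 + 4 + 4 + 4 + 4 + 4 = 70. (For the product with Z/5Z: each of the 5 1-dim characters of Z/5Z tensors with each irrep of D_7, giving 5 copies of each D_7-dimension.)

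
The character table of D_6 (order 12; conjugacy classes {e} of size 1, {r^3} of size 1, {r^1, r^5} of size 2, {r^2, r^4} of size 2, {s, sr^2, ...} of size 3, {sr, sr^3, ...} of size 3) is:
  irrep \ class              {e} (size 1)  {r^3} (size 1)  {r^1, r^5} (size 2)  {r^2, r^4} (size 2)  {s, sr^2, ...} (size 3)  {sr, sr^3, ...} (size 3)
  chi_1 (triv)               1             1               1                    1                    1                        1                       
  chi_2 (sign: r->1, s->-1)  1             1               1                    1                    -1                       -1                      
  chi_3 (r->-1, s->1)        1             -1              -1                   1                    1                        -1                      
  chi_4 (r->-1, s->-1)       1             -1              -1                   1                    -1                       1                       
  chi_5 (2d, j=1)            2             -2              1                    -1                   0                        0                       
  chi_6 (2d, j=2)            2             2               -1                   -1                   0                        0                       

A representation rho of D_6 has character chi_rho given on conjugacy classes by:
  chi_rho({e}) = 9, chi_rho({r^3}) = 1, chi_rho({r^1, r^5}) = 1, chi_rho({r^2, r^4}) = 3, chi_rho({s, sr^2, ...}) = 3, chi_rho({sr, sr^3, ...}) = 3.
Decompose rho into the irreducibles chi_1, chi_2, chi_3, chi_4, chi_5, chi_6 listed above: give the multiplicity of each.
Multiplicities: chi_1: 3, chi_2: 0, chi_3: 1, chi_4: 1, chi_5: 1, chi_6: 1.

Working: Use <chi_rho, chi> = (1/|G|) sum_C |C| * chi_rho(C) * conj(chi(C)) with |G| = 12 for each irreducible chi in the table:
  <chi_rho, chi_1> = (1/12)[1*(9)*conj(1) + 1*(1)*conj(1) + 2*(1)*conj(1) + 2*(3)*conj(1) + 3*(3)*conj(1) + 3*(3)*conj(1)]
      = (1/12)[(9) + (1) + (2) + (6) + (9) + (9)] = 36/12 = 3
  <chi_rho, chi_2> = (1/12)[1*(9)*conj(1) + 1*(1)*conj(1) + 2*(1)*conj(1) + 2*(3)*conj(1) + 3*(3)*conj(-1) + 3*(3)*conj(-1)]
      = (1/12)[(9) + (1) + (2) + (6) + (-9) + (-9)] = 0/12 = 0
  <chi_rho, chi_3> = (1/12)[1*(9)*conj(1) + 1*(1)*conj(-1) + 2*(1)*conj(-1) + 2*(3)*conj(1) + 3*(3)*conj(1) + 3*(3)*conj(-1)]
      = (1/12)[(9) + (-1) + (-2) + (6) + (9) + (-9)] = 12/12 = 1
  <chi_rho, chi_4> = (1/12)[1*(9)*conj(1) + 1*(1)*conj(-1) + 2*(1)*conj(-1) + 2*(3)*conj(1) + 3*(3)*conj(-1) + 3*(3)*conj(1)]
      = (1/12)[(9) + (-1) + (-2) + (6) + (-9) + (9)] = 12/12 = 1
  <chi_rho, chi_5> = (1/12)[1*(9)*conj(2) + 1*(1)*conj(-2) + 2*(1)*conj(1) + 2*(3)*conj(-1) + 3*(3)*conj(0) + 3*(3)*conj(0)]
      = (1/12)[(18) + (-2) + (2) + (-6) + (0) + (0)] = 12/12 = 1
  <chi_rho, chi_6> = (1/12)[1*(9)*conj(2) + 1*(1)*conj(2) + 2*(1)*conj(-1) + 2*(3)*conj(-1) + 3*(3)*conj(0) + 3*(3)*conj(0)]
      = (1/12)[(18) + (2) + (-2) + (-6) + (0) + (0)] = 12/12 = 1
Dimension check: dim(rho) = sum (mult * dim) = 3*1 + 0*1 + 1*1 + 1*1 + 1*2 + 1*2 = 9 = chi_rho(e) = 9.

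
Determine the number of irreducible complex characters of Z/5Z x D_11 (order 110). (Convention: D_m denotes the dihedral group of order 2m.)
35

Derivation: The number of irreducible complex representations of a finite group equals its number of conjugacy classes. For a direct product, #classes(G x H) = #classes(G) * #classes(H). Z/5Z has 5 classes (abelian), D_11 has 7 classes, so 5 * 7 = 35, so Z/5Z x D_11 (order 110) has exactly 35 irreducible complex representations.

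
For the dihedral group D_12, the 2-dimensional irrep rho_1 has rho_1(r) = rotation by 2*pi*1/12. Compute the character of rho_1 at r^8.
chi_{rho_1}(r^8) = 2*cos(2*pi*1*8/12) = -1

Explanation: rho_1(r^8) is rotation by angle 2*pi*1*8/12, whose trace is 2*cos(2*pi*1*8/12) = -1.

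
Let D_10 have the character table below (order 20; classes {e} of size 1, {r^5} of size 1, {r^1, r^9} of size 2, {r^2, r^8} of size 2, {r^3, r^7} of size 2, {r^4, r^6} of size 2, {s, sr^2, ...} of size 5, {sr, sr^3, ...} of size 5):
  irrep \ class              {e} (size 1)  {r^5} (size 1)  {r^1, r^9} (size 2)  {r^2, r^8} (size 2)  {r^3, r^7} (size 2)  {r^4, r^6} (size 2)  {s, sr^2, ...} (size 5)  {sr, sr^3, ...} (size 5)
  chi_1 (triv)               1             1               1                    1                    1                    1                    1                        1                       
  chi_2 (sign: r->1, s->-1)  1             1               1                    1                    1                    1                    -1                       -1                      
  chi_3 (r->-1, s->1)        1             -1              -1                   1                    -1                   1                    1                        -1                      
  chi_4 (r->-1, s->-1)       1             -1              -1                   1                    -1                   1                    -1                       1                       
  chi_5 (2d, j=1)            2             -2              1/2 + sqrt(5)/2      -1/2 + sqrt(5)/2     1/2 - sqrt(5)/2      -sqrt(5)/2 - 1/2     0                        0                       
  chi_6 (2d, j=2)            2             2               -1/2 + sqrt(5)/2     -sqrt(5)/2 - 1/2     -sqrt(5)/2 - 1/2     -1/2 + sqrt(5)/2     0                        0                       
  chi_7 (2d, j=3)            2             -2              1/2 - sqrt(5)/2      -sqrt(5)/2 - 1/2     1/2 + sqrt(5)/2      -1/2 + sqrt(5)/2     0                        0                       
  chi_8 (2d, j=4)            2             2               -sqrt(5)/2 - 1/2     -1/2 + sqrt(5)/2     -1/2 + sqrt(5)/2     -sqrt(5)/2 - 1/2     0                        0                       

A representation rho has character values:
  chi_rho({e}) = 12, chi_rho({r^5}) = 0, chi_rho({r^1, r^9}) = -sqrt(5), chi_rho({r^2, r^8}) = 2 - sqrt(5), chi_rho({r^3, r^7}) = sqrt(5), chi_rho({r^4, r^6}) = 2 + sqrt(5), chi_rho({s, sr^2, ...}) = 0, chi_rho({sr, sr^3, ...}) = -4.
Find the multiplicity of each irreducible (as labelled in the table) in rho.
Multiplicities: chi_1: 0, chi_2: 2, chi_3: 2, chi_4: 0, chi_5: 0, chi_6: 1, chi_7: 2, chi_8: 1.

Details: Use <chi_rho, chi> = (1/|G|) sum_C |C| * chi_rho(C) * conj(chi(C)) with |G| = 20 for each irreducible chi in the table:
  <chi_rho, chi_1> = (1/20)[1*(12)*conj(1) + 1*(0)*conj(1) + 2*(-sqrt(5))*conj(1) + 2*(2 - sqrt(5))*conj(1) + 2*(sqrt(5))*conj(1) + 2*(2 + sqrt(5))*conj(1) + 5*(0)*conj(1) + 5*(-4)*conj(1)]
      = (1/20)[(12) + (0) + (-2*sqrt(5)) + (4 - 2*sqrt(5)) + (2*sqrt(5)) + (4 + 2*sqrt(5)) + (0) + (-20)] = 0/20 = 0
  <chi_rho, chi_2> = (1/20)[1*(12)*conj(1) + 1*(0)*conj(1) + 2*(-sqrt(5))*conj(1) + 2*(2 - sqrt(5))*conj(1) + 2*(sqrt(5))*conj(1) + 2*(2 + sqrt(5))*conj(1) + 5*(0)*conj(-1) + 5*(-4)*conj(-1)]
      = (1/20)[(12) + (0) + (-2*sqrt(5)) + (4 - 2*sqrt(5)) + (2*sqrt(5)) + (4 + 2*sqrt(5)) + (0) + (20)] = 40/20 = 2
  <chi_rho, chi_3> = (1/20)[1*(12)*conj(1) + 1*(0)*conj(-1) + 2*(-sqrt(5))*conj(-1) + 2*(2 - sqrt(5))*conj(1) + 2*(sqrt(5))*conj(-1) + 2*(2 + sqrt(5))*conj(1) + 5*(0)*conj(1) + 5*(-4)*conj(-1)]
      = (1/20)[(12) + (0) + (2*sqrt(5)) + (4 - 2*sqrt(5)) + (-2*sqrt(5)) + (4 + 2*sqrt(5)) + (0) + (20)] = 40/20 = 2
  <chi_rho, chi_4> = (1/20)[1*(12)*conj(1) + 1*(0)*conj(-1) + 2*(-sqrt(5))*conj(-1) + 2*(2 - sqrt(5))*conj(1) + 2*(sqrt(5))*conj(-1) + 2*(2 + sqrt(5))*conj(1) + 5*(0)*conj(-1) + 5*(-4)*conj(1)]
      = (1/20)[(12) + (0) + (2*sqrt(5)) + (4 - 2*sqrt(5)) + (-2*sqrt(5)) + (4 + 2*sqrt(5)) + (0) + (-20)] = 0/20 = 0
  <chi_rho, chi_5> = (1/20)[1*(12)*conj(2) + 1*(0)*conj(-2) + 2*(-sqrt(5))*conj(1/2 + sqrt(5)/2) + 2*(2 - sqrt(5))*conj(-1/2 + sqrt(5)/2) + 2*(sqrt(5))*conj(1/2 - sqrt(5)/2) + 2*(2 + sqrt(5))*conj(-sqrt(5)/2 - 1/2) + 5*(0)*conj(0) + 5*(-4)*conj(0)]
      = (1/20)[(24) + (0) + (-5 - sqrt(5)) + (-7 + 3*sqrt(5)) + (-5 + sqrt(5)) + (-7 - 3*sqrt(5)) + (0) + (0)] = 0/20 = 0
  <chi_rho, chi_6> = (1/20)[1*(12)*conj(2) + 1*(0)*conj(2) + 2*(-sqrt(5))*conj(-1/2 + sqrt(5)/2) + 2*(2 - sqrt(5))*conj(-sqrt(5)/2 - 1/2) + 2*(sqrt(5))*conj(-sqrt(5)/2 - 1/2) + 2*(2 + sqrt(5))*conj(-1/2 + sqrt(5)/2) + 5*(0)*conj(0) + 5*(-4)*conj(0)]
      = (1/20)[(24) + (0) + (-5 + sqrt(5)) + (3 - sqrt(5)) + (-5 - sqrt(5)) + (sqrt(5) + 3) + (0) + (0)] = 20/20 = 1
  <chi_rho, chi_7> = (1/20)[1*(12)*conj(2) + 1*(0)*conj(-2) + 2*(-sqrt(5))*conj(1/2 - sqrt(5)/2) + 2*(2 - sqrt(5))*conj(-sqrt(5)/2 - 1/2) + 2*(sqrt(5))*conj(1/2 + sqrt(5)/2) + 2*(2 + sqrt(5))*conj(-1/2 + sqrt(5)/2) + 5*(0)*conj(0) + 5*(-4)*conj(0)]
      = (1/20)[(24) + (0) + (5 - sqrt(5)) + (3 - sqrt(5)) + (sqrt(5) + 5) + (sqrt(5) + 3) + (0) + (0)] = 40/20 = 2
  <chi_rho, chi_8> = (1/20)[1*(12)*conj(2) + 1*(0)*conj(2) + 2*(-sqrt(5))*conj(-sqrt(5)/2 - 1/2) + 2*(2 - sqrt(5))*conj(-1/2 + sqrt(5)/2) + 2*(sqrt(5))*conj(-1/2 + sqrt(5)/2) + 2*(2 + sqrt(5))*conj(-sqrt(5)/2 - 1/2) + 5*(0)*conj(0) + 5*(-4)*conj(0)]
      = (1/20)[(24) + (0) + (sqrt(5) + 5) + (-7 + 3*sqrt(5)) + (5 - sqrt(5)) + (-7 - 3*sqrt(5)) + (0) + (0)] = 20/20 = 1
Dimension check: dim(rho) = sum (mult * dim) = 0*1 + 2*1 + 2*1 + 0*1 + 0*2 + 1*2 + 2*2 + 1*2 = 12 = chi_rho(e) = 12.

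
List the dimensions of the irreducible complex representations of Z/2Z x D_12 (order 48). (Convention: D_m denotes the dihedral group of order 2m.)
Dimensions: 1, 1, 1, 1, 1, 1, 1, 1, 2, 2, 2, 2, 2, 2, 2, 2, 2, 2

Details: There are 18 irreducibles (= number of conjugacy classes). Their dimensions d_i satisfy sum d_i^2 = |G| = 48: 1 + 1 + 1 + 1 + 1 + 1 + 1 + 1 + 4 + 4 + 4 + 4 + 4 + 4 + 4 + 4 + 4 + 4 = 48. (For the product with Z/2Z: each of the 2 1-dim characters of Z/2Z tensors with each irrep of D_12, giving 2 copies of each D_12-dimension.)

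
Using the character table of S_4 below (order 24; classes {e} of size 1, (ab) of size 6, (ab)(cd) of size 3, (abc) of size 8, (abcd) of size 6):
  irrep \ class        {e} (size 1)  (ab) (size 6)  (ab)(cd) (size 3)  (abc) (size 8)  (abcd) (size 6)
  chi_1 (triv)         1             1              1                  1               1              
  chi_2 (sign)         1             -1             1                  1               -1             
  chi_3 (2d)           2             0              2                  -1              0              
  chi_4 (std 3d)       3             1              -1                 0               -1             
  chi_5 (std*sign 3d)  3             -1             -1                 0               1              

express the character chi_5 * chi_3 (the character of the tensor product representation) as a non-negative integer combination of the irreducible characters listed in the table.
chi_5 tensor chi_3 = chi_4 + chi_5 (all other irreducibles have multiplicity 0).

Explanation: The character of a tensor product is the pointwise product (chi_5 * chi_3)(C) = chi_5(C) * chi_3(C):
  {e}: (3)*(2), (ab): (-1)*(0), (ab)(cd): (-1)*(2), (abc): (0)*(-1), (abcd): (1)*(0)
so (chi_5 * chi_3) takes values
  {e} -> 6, (ab) -> 0, (ab)(cd) -> -2, (abc) -> 0, (abcd) -> 0.
Now take the inner product of this character with each irreducible chi from the table, <chi_5*chi_3, chi> = (1/24) sum_C |C| (chi_5*chi_3)(C) conj(chi(C)):
  <chi_5*chi_3, chi_1> = (1/24)[1*(6)*conj(1) + 6*(0)*conj(1) + 3*(-2)*conj(1) + 8*(0)*conj(1) + 6*(0)*conj(1)]
      = (1/24)[(6) + (0) + (-6) + (0) + (0)] = 0/24 = 0
  <chi_5*chi_3, chi_2> = (1/24)[1*(6)*conj(1) + 6*(0)*conj(-1) + 3*(-2)*conj(1) + 8*(0)*conj(1) + 6*(0)*conj(-1)]
      = (1/24)[(6) + (0) + (-6) + (0) + (0)] = 0/24 = 0
  <chi_5*chi_3, chi_3> = (1/24)[1*(6)*conj(2) + 6*(0)*conj(0) + 3*(-2)*conj(2) + 8*(0)*conj(-1) + 6*(0)*conj(0)]
      = (1/24)[(12) + (0) + (-12) + (0) + (0)] = 0/24 = 0
  <chi_5*chi_3, chi_4> = (1/24)[1*(6)*conj(3) + 6*(0)*conj(1) + 3*(-2)*conj(-1) + 8*(0)*conj(0) + 6*(0)*conj(-1)]
      = (1/24)[(18) + (0) + (6) + (0) + (0)] = 24/24 = 1
  <chi_5*chi_3, chi_5> = (1/24)[1*(6)*conj(3) + 6*(0)*conj(-1) + 3*(-2)*conj(-1) + 8*(0)*conj(0) + 6*(0)*conj(1)]
      = (1/24)[(18) + (0) + (6) + (0) + (0)] = 24/24 = 1
Hence the multiplicities are chi_4: 1, chi_5: 1. Dimension check: dim(chi_5)*dim(chi_3) = 3*2 = 6 and sum (mult * dim) = 1*3 + 1*3 = 6.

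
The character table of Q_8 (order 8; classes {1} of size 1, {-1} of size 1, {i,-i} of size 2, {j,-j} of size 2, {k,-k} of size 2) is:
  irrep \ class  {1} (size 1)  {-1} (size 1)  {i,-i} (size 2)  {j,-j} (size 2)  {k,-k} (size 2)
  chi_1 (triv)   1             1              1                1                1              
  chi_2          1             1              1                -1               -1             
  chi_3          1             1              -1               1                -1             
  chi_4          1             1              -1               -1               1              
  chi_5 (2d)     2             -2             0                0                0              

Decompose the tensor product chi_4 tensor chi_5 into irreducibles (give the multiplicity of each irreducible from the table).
chi_4 tensor chi_5 = chi_5 (all other irreducibles have multiplicity 0).

Solution. The character of a tensor product is the pointwise product (chi_4 * chi_5)(C) = chi_4(C) * chi_5(C):
  {1}: (1)*(2), {-1}: (1)*(-2), {i,-i}: (-1)*(0), {j,-j}: (-1)*(0), {k,-k}: (1)*(0)
so (chi_4 * chi_5) takes values
  {1} -> 2, {-1} -> -2, {i,-i} -> 0, {j,-j} -> 0, {k,-k} -> 0.
Now take the inner product of this character with each irreducible chi from the table, <chi_4*chi_5, chi> = (1/8) sum_C |C| (chi_4*chi_5)(C) conj(chi(C)):
  <chi_4*chi_5, chi_1> = (1/8)[1*(2)*conj(1) + 1*(-2)*conj(1) + 2*(0)*conj(1) + 2*(0)*conj(1) + 2*(0)*conj(1)]
      = (1/8)[(2) + (-2) + (0) + (0) + (0)] = 0/8 = 0
  <chi_4*chi_5, chi_2> = (1/8)[1*(2)*conj(1) + 1*(-2)*conj(1) + 2*(0)*conj(1) + 2*(0)*conj(-1) + 2*(0)*conj(-1)]
      = (1/8)[(2) + (-2) + (0) + (0) + (0)] = 0/8 = 0
  <chi_4*chi_5, chi_3> = (1/8)[1*(2)*conj(1) + 1*(-2)*conj(1) + 2*(0)*conj(-1) + 2*(0)*conj(1) + 2*(0)*conj(-1)]
      = (1/8)[(2) + (-2) + (0) + (0) + (0)] = 0/8 = 0
  <chi_4*chi_5, chi_4> = (1/8)[1*(2)*conj(1) + 1*(-2)*conj(1) + 2*(0)*conj(-1) + 2*(0)*conj(-1) + 2*(0)*conj(1)]
      = (1/8)[(2) + (-2) + (0) + (0) + (0)] = 0/8 = 0
  <chi_4*chi_5, chi_5> = (1/8)[1*(2)*conj(2) + 1*(-2)*conj(-2) + 2*(0)*conj(0) + 2*(0)*conj(0) + 2*(0)*conj(0)]
      = (1/8)[(4) + (4) + (0) + (0) + (0)] = 8/8 = 1
Hence the multiplicities are chi_5: 1. Dimension check: dim(chi_4)*dim(chi_5) = 1*2 = 2 and sum (mult * dim) = 1*2 = 2.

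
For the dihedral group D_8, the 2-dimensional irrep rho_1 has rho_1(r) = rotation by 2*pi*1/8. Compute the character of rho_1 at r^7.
chi_{rho_1}(r^7) = 2*cos(2*pi*1*7/8) = sqrt(2)

Why: rho_1(r^7) is rotation by angle 2*pi*1*7/8, whose trace is 2*cos(2*pi*1*7/8) = sqrt(2).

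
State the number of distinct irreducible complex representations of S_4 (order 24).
5

Solution. The number of irreducible complex representations of a finite group equals its number of conjugacy classes. Conjugacy classes in S_4 correspond to cycle types, i.e. partitions of 4; there are p(4) = 5 of them, so S_4 (order 24) has exactly 5 irreducible complex representations.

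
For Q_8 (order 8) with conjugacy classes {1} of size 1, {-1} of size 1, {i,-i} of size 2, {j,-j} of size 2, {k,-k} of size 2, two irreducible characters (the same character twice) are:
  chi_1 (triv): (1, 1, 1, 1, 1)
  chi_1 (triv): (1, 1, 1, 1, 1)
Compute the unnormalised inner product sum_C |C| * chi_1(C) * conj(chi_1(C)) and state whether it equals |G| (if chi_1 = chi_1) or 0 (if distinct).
Sum = 8 = |G| = 8; so <chi_1, chi_1> = 1 (norm-1 confirms irreducibility).

Details: Compute term by term over conjugacy classes (|C| * chi_1(C) * conj(chi_1(C))):
  1*(1)*conj(1) + 1*(1)*conj(1) + 2*(1)*conj(1) + 2*(1)*conj(1) + 2*(1)*conj(1)
  = (1) + (1) + (2) + (2) + (2)
  = 8.
Dividing by |G| = 8 gives 8/8 = 1, matching the row-orthogonality relation <chi_1, chi_1> = [chi_1 = chi_1].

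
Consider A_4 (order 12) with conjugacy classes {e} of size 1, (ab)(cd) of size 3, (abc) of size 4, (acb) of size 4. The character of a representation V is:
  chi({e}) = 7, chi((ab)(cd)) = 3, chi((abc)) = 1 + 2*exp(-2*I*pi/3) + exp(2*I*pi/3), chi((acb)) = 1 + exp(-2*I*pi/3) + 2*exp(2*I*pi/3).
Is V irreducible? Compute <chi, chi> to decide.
Not irreducible (reducible): <chi, chi> = 7 > 1.

Derivation: <chi, chi> = (1/|G|) sum_C |C| * |chi(C)|^2 = (1/12)[1*|7|^2 + 3*|3|^2 + 4*|1 + 2*exp(-2*I*pi/3) + exp(2*I*pi/3)|^2 + 4*|1 + exp(-2*I*pi/3) + 2*exp(2*I*pi/3)|^2]
  = (1/12)[(49) + (27) + (4) + (4)] = 84/12 = 7.
(Exp terms are combined using exp(i*s)*conj(exp(i*t)) = exp(i*(s-t)), and sums of them are collapsed using the identity that for every m > 1 the m distinct m-th roots of unity sum to 0, e.g. 1 + exp(2*I*pi/3) + exp(-2*I*pi/3) = 0.)
A character is irreducible iff <chi, chi> = 1, so this representation is reducible.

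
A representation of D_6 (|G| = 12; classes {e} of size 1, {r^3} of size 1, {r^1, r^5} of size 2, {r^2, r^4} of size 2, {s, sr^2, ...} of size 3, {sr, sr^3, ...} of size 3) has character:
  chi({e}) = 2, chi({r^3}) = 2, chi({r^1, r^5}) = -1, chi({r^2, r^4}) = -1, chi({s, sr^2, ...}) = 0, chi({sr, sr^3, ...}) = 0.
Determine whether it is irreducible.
Irreducible: <chi, chi> = 1.

Why: <chi, chi> = (1/|G|) sum_C |C| * |chi(C)|^2 = (1/12)[1*|2|^2 + 1*|2|^2 + 2*|-1|^2 + 2*|-1|^2 + 3*|0|^2 + 3*|0|^2]
  = (1/12)[(4) + (4) + (2) + (2) + (0) + (0)] = 12/12 = 1.
A character is irreducible iff <chi, chi> = 1, so this representation is irreducible.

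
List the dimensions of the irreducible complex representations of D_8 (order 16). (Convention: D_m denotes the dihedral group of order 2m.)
Dimensions: 1, 1, 1, 1, 2, 2, 2

Derivation: There are 7 irreducibles (= number of conjugacy classes). Their dimensions d_i satisfy sum d_i^2 = |G| = 16: 1 + 1 + 1 + 1 + 4 + 4 + 4 = 16.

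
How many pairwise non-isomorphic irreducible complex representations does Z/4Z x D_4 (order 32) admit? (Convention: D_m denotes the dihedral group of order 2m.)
20

Argument: The number of irreducible complex representations of a finite group equals its number of conjugacy classes. For a direct product, #classes(G x H) = #classes(G) * #classes(H). Z/4Z has 4 classes (abelian), D_4 has 5 classes, so 4 * 5 = 20, so Z/4Z x D_4 (order 32) has exactly 20 irreducible complex representations.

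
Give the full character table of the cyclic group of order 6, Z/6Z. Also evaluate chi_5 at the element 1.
Character table of Z/6Z (irreps indexed chi_0,...,chi_5 with chi_k(m) = zeta_6^(k*m), zeta_6 = exp(2*pi*i/6)):
  irrep \ class  {0} (size 1)  {1} (size 1)    {2} (size 1)    {3} (size 1)  {4} (size 1)    {5} (size 1)  
  chi_0          1             1               1               1             1               1             
  chi_1          1             exp(I*pi/3)     exp(2*I*pi/3)   -1            exp(-2*I*pi/3)  exp(-I*pi/3)  
  chi_2          1             exp(2*I*pi/3)   exp(-2*I*pi/3)  1             exp(2*I*pi/3)   exp(-2*I*pi/3)
  chi_3          1             -1              1               -1            1               -1            
  chi_4          1             exp(-2*I*pi/3)  exp(2*I*pi/3)   1             exp(-2*I*pi/3)  exp(2*I*pi/3) 
  chi_5          1             exp(-I*pi/3)    exp(-2*I*pi/3)  -1            exp(2*I*pi/3)   exp(I*pi/3)   

Spot check: chi_5(1) = zeta_6^(5*1) = zeta_6^5 = exp(-I*pi/3).

Explanation: Z/6Z is abelian, so all 6 irreducible complex representations are 1-dimensional. They are given by chi_k(m) = zeta_6^(k*m) for k = 0,...,5. Row orthogonality: sum_m chi_k(m) conj(chi_l(m)) = 6 * [k = l].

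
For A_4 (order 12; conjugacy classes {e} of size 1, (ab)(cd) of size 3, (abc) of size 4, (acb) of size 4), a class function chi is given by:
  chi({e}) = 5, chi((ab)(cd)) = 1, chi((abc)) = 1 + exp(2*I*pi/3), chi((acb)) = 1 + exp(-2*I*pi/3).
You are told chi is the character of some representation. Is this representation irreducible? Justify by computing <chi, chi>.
Not irreducible (reducible): <chi, chi> = 3 > 1.

Details: <chi, chi> = (1/|G|) sum_C |C| * |chi(C)|^2 = (1/12)[1*|5|^2 + 3*|1|^2 + 4*|1 + exp(2*I*pi/3)|^2 + 4*|1 + exp(-2*I*pi/3)|^2]
  = (1/12)[(25) + (3) + (4) + (4)] = 36/12 = 3.
(Exp terms are combined using exp(i*s)*conj(exp(i*t)) = exp(i*(s-t)), and sums of them are collapsed using the identity that for every m > 1 the m distinct m-th roots of unity sum to 0, e.g. 1 + exp(2*I*pi/3) + exp(-2*I*pi/3) = 0.)
A character is irreducible iff <chi, chi> = 1, so this representation is reducible.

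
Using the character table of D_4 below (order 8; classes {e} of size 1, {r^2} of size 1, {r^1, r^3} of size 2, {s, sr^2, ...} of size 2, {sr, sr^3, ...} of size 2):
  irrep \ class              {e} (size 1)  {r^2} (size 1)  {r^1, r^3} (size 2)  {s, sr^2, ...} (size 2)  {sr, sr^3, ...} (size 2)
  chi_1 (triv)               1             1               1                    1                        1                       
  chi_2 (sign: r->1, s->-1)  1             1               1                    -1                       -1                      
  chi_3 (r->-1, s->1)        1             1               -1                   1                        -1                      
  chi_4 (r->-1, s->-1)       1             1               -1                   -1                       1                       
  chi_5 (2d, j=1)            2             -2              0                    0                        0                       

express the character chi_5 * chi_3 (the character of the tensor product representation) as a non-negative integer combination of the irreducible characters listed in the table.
chi_5 tensor chi_3 = chi_5 (all other irreducibles have multiplicity 0).

Details: The character of a tensor product is the pointwise product (chi_5 * chi_3)(C) = chi_5(C) * chi_3(C):
  {e}: (2)*(1), {r^2}: (-2)*(1), {r^1, r^3}: (0)*(-1), {s, sr^2, ...}: (0)*(1), {sr, sr^3, ...}: (0)*(-1)
so (chi_5 * chi_3) takes values
  {e} -> 2, {r^2} -> -2, {r^1, r^3} -> 0, {s, sr^2, ...} -> 0, {sr, sr^3, ...} -> 0.
Now take the inner product of this character with each irreducible chi from the table, <chi_5*chi_3, chi> = (1/8) sum_C |C| (chi_5*chi_3)(C) conj(chi(C)):
  <chi_5*chi_3, chi_1> = (1/8)[1*(2)*conj(1) + 1*(-2)*conj(1) + 2*(0)*conj(1) + 2*(0)*conj(1) + 2*(0)*conj(1)]
      = (1/8)[(2) + (-2) + (0) + (0) + (0)] = 0/8 = 0
  <chi_5*chi_3, chi_2> = (1/8)[1*(2)*conj(1) + 1*(-2)*conj(1) + 2*(0)*conj(1) + 2*(0)*conj(-1) + 2*(0)*conj(-1)]
      = (1/8)[(2) + (-2) + (0) + (0) + (0)] = 0/8 = 0
  <chi_5*chi_3, chi_3> = (1/8)[1*(2)*conj(1) + 1*(-2)*conj(1) + 2*(0)*conj(-1) + 2*(0)*conj(1) + 2*(0)*conj(-1)]
      = (1/8)[(2) + (-2) + (0) + (0) + (0)] = 0/8 = 0
  <chi_5*chi_3, chi_4> = (1/8)[1*(2)*conj(1) + 1*(-2)*conj(1) + 2*(0)*conj(-1) + 2*(0)*conj(-1) + 2*(0)*conj(1)]
      = (1/8)[(2) + (-2) + (0) + (0) + (0)] = 0/8 = 0
  <chi_5*chi_3, chi_5> = (1/8)[1*(2)*conj(2) + 1*(-2)*conj(-2) + 2*(0)*conj(0) + 2*(0)*conj(0) + 2*(0)*conj(0)]
      = (1/8)[(4) + (4) + (0) + (0) + (0)] = 8/8 = 1
Hence the multiplicities are chi_5: 1. Dimension check: dim(chi_5)*dim(chi_3) = 2*1 = 2 and sum (mult * dim) = 1*2 = 2.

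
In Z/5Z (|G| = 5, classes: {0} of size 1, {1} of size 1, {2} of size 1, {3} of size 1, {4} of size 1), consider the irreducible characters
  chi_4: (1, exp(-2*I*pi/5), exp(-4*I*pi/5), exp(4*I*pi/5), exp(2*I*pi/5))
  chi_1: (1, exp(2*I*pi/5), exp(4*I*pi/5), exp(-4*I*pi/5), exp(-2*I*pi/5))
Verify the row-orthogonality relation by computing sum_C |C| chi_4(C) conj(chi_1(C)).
Sum = 0; so <chi_4, chi_1> = 0 (distinct irreducibles are orthogonal).

Why: Compute term by term over conjugacy classes (|C| * chi_4(C) * conj(chi_1(C))):
  1*(1)*conj(1) + 1*(exp(-2*I*pi/5))*conj(exp(2*I*pi/5)) + 1*(exp(-4*I*pi/5))*conj(exp(4*I*pi/5)) + 1*(exp(4*I*pi/5))*conj(exp(-4*I*pi/5)) + 1*(exp(2*I*pi/5))*conj(exp(-2*I*pi/5))
  = (1) + (exp(-4*I*pi/5)) + (exp(2*I*pi/5)) + (exp(-2*I*pi/5)) + (exp(4*I*pi/5))
  = 0.
(Exp terms are combined using exp(i*s)*conj(exp(i*t)) = exp(i*(s-t)), and sums of them are collapsed using the identity that for every m > 1 the m distinct m-th roots of unity sum to 0, e.g. 1 + exp(2*I*pi/3) + exp(-2*I*pi/3) = 0.)
Dividing by |G| = 5 gives 0/5 = 0, matching the row-orthogonality relation <chi_4, chi_1> = [chi_4 = chi_1].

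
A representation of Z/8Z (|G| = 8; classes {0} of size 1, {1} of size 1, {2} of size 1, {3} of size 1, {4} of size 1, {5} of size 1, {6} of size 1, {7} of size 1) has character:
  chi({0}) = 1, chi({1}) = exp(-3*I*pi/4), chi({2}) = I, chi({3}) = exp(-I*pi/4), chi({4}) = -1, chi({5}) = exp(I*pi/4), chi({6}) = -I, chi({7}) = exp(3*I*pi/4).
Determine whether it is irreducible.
Irreducible: <chi, chi> = 1.

Working: <chi, chi> = (1/|G|) sum_C |C| * |chi(C)|^2 = (1/8)[1*|1|^2 + 1*|exp(-3*I*pi/4)|^2 + 1*|I|^2 + 1*|exp(-I*pi/4)|^2 + 1*|-1|^2 + 1*|exp(I*pi/4)|^2 + 1*|-I|^2 + 1*|exp(3*I*pi/4)|^2]
  = (1/8)[(1) + (1) + (1) + (1) + (1) + (1) + (1) + (1)] = 8/8 = 1.
(Exp terms are combined using exp(i*s)*conj(exp(i*t)) = exp(i*(s-t)), and sums of them are collapsed using the identity that for every m > 1 the m distinct m-th roots of unity sum to 0, e.g. 1 + exp(2*I*pi/3) + exp(-2*I*pi/3) = 0.)
A character is irreducible iff <chi, chi> = 1, so this representation is irreducible.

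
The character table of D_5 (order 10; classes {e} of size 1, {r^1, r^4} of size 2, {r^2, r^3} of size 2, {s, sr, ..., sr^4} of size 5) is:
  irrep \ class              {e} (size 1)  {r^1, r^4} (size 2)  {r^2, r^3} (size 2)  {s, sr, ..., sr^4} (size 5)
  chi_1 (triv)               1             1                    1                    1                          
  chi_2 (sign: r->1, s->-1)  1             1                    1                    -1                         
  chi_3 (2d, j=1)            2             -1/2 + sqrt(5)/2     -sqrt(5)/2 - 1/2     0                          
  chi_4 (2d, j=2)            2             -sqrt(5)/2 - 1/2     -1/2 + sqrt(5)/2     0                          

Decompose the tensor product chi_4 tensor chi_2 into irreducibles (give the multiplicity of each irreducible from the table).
chi_4 tensor chi_2 = chi_4 (all other irreducibles have multiplicity 0).

Explanation: The character of a tensor product is the pointwise product (chi_4 * chi_2)(C) = chi_4(C) * chi_2(C):
  {e}: (2)*(1), {r^1, r^4}: (-sqrt(5)/2 - 1/2)*(1), {r^2, r^3}: (-1/2 + sqrt(5)/2)*(1), {s, sr, ..., sr^4}: (0)*(-1)
so (chi_4 * chi_2) takes values
  {e} -> 2, {r^1, r^4} -> -sqrt(5)/2 - 1/2, {r^2, r^3} -> -1/2 + sqrt(5)/2, {s, sr, ..., sr^4} -> 0.
Now take the inner product of this character with each irreducible chi from the table, <chi_4*chi_2, chi> = (1/10) sum_C |C| (chi_4*chi_2)(C) conj(chi(C)):
  <chi_4*chi_2, chi_1> = (1/10)[1*(2)*conj(1) + 2*(-sqrt(5)/2 - 1/2)*conj(1) + 2*(-1/2 + sqrt(5)/2)*conj(1) + 5*(0)*conj(1)]
      = (1/10)[(2) + (-sqrt(5) - 1) + (-1 + sqrt(5)) + (0)] = 0/10 = 0
  <chi_4*chi_2, chi_2> = (1/10)[1*(2)*conj(1) + 2*(-sqrt(5)/2 - 1/2)*conj(1) + 2*(-1/2 + sqrt(5)/2)*conj(1) + 5*(0)*conj(-1)]
      = (1/10)[(2) + (-sqrt(5) - 1) + (-1 + sqrt(5)) + (0)] = 0/10 = 0
  <chi_4*chi_2, chi_3> = (1/10)[1*(2)*conj(2) + 2*(-sqrt(5)/2 - 1/2)*conj(-1/2 + sqrt(5)/2) + 2*(-1/2 + sqrt(5)/2)*conj(-sqrt(5)/2 - 1/2) + 5*(0)*conj(0)]
      = (1/10)[(4) + (-2) + (-2) + (0)] = 0/10 = 0
  <chi_4*chi_2, chi_4> = (1/10)[1*(2)*conj(2) + 2*(-sqrt(5)/2 - 1/2)*conj(-sqrt(5)/2 - 1/2) + 2*(-1/2 + sqrt(5)/2)*conj(-1/2 + sqrt(5)/2) + 5*(0)*conj(0)]
      = (1/10)[(4) + (sqrt(5) + 3) + (3 - sqrt(5)) + (0)] = 10/10 = 1
Hence the multiplicities are chi_4: 1. Dimension check: dim(chi_4)*dim(chi_2) = 2*1 = 2 and sum (mult * dim) = 1*2 = 2.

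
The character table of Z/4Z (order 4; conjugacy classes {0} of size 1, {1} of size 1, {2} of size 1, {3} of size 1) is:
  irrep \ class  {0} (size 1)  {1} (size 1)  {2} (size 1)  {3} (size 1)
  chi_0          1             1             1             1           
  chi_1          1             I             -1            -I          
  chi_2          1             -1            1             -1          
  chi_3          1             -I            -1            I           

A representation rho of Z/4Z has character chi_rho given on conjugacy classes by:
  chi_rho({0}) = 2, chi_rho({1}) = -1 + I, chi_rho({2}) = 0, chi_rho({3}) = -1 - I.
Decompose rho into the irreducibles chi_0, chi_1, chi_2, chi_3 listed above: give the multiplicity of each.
Multiplicities: chi_0: 0, chi_1: 1, chi_2: 1, chi_3: 0.

Reasoning: Use <chi_rho, chi> = (1/|G|) sum_C |C| * chi_rho(C) * conj(chi(C)) with |G| = 4 for each irreducible chi in the table:
  <chi_rho, chi_0> = (1/4)[1*(2)*conj(1) + 1*(-1 + I)*conj(1) + 1*(0)*conj(1) + 1*(-1 - I)*conj(1)]
      = (1/4)[(2) + (-1 + I) + (0) + (-1 - I)] = 0/4 = 0
  <chi_rho, chi_1> = (1/4)[1*(2)*conj(1) + 1*(-1 + I)*conj(I) + 1*(0)*conj(-1) + 1*(-1 - I)*conj(-I)]
      = (1/4)[(2) + (1 + I) + (0) + (1 - I)] = 4/4 = 1
  <chi_rho, chi_2> = (1/4)[1*(2)*conj(1) + 1*(-1 + I)*conj(-1) + 1*(0)*conj(1) + 1*(-1 - I)*conj(-1)]
      = (1/4)[(2) + (1 - I) + (0) + (1 + I)] = 4/4 = 1
  <chi_rho, chi_3> = (1/4)[1*(2)*conj(1) + 1*(-1 + I)*conj(-I) + 1*(0)*conj(-1) + 1*(-1 - I)*conj(I)]
      = (1/4)[(2) + (-1 - I) + (0) + (-1 + I)] = 0/4 = 0
(Exp terms are combined using exp(i*s)*conj(exp(i*t)) = exp(i*(s-t)), and sums of them are collapsed using the identity that for every m > 1 the m distinct m-th roots of unity sum to 0, e.g. 1 + exp(2*I*pi/3) + exp(-2*I*pi/3) = 0.)
Dimension check: dim(rho) = sum (mult * dim) = 0*1 + 1*1 + 1*1 + 0*1 = 2 = chi_rho(e) = 2.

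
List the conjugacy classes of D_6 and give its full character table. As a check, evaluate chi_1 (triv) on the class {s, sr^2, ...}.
Conjugacy classes: {e} of size 1, {r^3} of size 1, {r^1, r^5} of size 2, {r^2, r^4} of size 2, {s, sr^2, ...} of size 3, {sr, sr^3, ...} of size 3.
Character table:
  irrep \ class              {e} (size 1)  {r^3} (size 1)  {r^1, r^5} (size 2)  {r^2, r^4} (size 2)  {s, sr^2, ...} (size 3)  {sr, sr^3, ...} (size 3)
  chi_1 (triv)               1             1               1                    1                    1                        1                       
  chi_2 (sign: r->1, s->-1)  1             1               1                    1                    -1                       -1                      
  chi_3 (r->-1, s->1)        1             -1              -1                   1                    1                        -1                      
  chi_4 (r->-1, s->-1)       1             -1              -1                   1                    -1                       1                       
  chi_5 (2d, j=1)            2             -2              1                    -1                   0                        0                       
  chi_6 (2d, j=2)            2             2               -1                   -1                   0                        0                       

Spot check: chi_1 (triv) on {s, sr^2, ...} = 1.

Argument: D_6 has order 2*6 = 12 with 6 conjugacy classes, hence 6 irreducibles. Sum of squared dims 1 + 1 + 1 + 1 + 4 + 4 = 12 = |G|. Linear characters come from the abelianisation; the 2-dimensional irreps have character r^k -> 2*cos(2*pi*j*k/6), reflections -> 0.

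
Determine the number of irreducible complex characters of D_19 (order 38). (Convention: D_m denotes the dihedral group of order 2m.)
11

Argument: The number of irreducible complex representations of a finite group equals its number of conjugacy classes. D_19 has 11 conjugacy classes ((n+3)/2 for n odd), so D_19 (order 38) has exactly 11 irreducible complex representations.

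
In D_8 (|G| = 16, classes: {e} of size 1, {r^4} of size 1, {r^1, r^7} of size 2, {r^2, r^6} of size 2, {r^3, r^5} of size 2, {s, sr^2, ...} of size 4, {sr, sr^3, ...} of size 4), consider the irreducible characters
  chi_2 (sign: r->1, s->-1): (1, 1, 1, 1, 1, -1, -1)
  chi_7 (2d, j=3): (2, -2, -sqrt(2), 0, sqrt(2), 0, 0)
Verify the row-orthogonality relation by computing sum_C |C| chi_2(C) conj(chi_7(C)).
Sum = 0; so <chi_2, chi_7> = 0 (distinct irreducibles are orthogonal).

Compute term by term over conjugacy classes (|C| * chi_2(C) * conj(chi_7(C))):
  1*(1)*conj(2) + 1*(1)*conj(-2) + 2*(1)*conj(-sqrt(2)) + 2*(1)*conj(0) + 2*(1)*conj(sqrt(2)) + 4*(-1)*conj(0) + 4*(-1)*conj(0)
  = (2) + (-2) + (-2*sqrt(2)) + (0) + (2*sqrt(2)) + (0) + (0)
  = 0.
Dividing by |G| = 16 gives 0/16 = 0, matching the row-orthogonality relation <chi_2, chi_7> = [chi_2 = chi_7].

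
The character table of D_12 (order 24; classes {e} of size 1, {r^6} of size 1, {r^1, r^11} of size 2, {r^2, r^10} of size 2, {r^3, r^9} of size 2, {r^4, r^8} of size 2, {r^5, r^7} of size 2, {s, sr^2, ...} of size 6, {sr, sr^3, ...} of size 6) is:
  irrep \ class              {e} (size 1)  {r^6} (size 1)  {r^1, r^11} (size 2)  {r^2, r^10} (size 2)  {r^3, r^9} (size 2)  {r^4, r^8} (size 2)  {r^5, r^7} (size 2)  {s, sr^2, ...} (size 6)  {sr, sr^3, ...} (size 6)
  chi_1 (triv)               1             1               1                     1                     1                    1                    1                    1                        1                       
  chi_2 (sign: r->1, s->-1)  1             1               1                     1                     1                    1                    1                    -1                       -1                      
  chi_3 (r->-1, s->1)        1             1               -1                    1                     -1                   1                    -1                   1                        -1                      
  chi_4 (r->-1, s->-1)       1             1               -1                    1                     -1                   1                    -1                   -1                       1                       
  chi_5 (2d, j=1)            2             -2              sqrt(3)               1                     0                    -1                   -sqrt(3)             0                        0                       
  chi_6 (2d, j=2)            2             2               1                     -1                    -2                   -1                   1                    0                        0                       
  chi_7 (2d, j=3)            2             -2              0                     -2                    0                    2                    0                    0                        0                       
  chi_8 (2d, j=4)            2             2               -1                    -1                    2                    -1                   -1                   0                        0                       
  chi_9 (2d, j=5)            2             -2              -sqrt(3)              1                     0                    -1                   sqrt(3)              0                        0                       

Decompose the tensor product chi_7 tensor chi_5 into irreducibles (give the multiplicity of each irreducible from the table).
chi_7 tensor chi_5 = chi_6 + chi_8 (all other irreducibles have multiplicity 0).

Argument: The character of a tensor product is the pointwise product (chi_7 * chi_5)(C) = chi_7(C) * chi_5(C):
  {e}: (2)*(2), {r^6}: (-2)*(-2), {r^1, r^11}: (0)*(sqrt(3)), {r^2, r^10}: (-2)*(1), {r^3, r^9}: (0)*(0), {r^4, r^8}: (2)*(-1), {r^5, r^7}: (0)*(-sqrt(3)), {s, sr^2, ...}: (0)*(0), {sr, sr^3, ...}: (0)*(0)
so (chi_7 * chi_5) takes values
  {e} -> 4, {r^6} -> 4, {r^1, r^11} -> 0, {r^2, r^10} -> -2, {r^3, r^9} -> 0, {r^4, r^8} -> -2, {r^5, r^7} -> 0, {s, sr^2, ...} -> 0, {sr, sr^3, ...} -> 0.
Now take the inner product of this character with each irreducible chi from the table, <chi_7*chi_5, chi> = (1/24) sum_C |C| (chi_7*chi_5)(C) conj(chi(C)):
  <chi_7*chi_5, chi_1> = (1/24)[1*(4)*conj(1) + 1*(4)*conj(1) + 2*(0)*conj(1) + 2*(-2)*conj(1) + 2*(0)*conj(1) + 2*(-2)*conj(1) + 2*(0)*conj(1) + 6*(0)*conj(1) + 6*(0)*conj(1)]
      = (1/24)[(4) + (4) + (0) + (-4) + (0) + (-4) + (0) + (0) + (0)] = 0/24 = 0
  <chi_7*chi_5, chi_2> = (1/24)[1*(4)*conj(1) + 1*(4)*conj(1) + 2*(0)*conj(1) + 2*(-2)*conj(1) + 2*(0)*conj(1) + 2*(-2)*conj(1) + 2*(0)*conj(1) + 6*(0)*conj(-1) + 6*(0)*conj(-1)]
      = (1/24)[(4) + (4) + (0) + (-4) + (0) + (-4) + (0) + (0) + (0)] = 0/24 = 0
  <chi_7*chi_5, chi_3> = (1/24)[1*(4)*conj(1) + 1*(4)*conj(1) + 2*(0)*conj(-1) + 2*(-2)*conj(1) + 2*(0)*conj(-1) + 2*(-2)*conj(1) + 2*(0)*conj(-1) + 6*(0)*conj(1) + 6*(0)*conj(-1)]
      = (1/24)[(4) + (4) + (0) + (-4) + (0) + (-4) + (0) + (0) + (0)] = 0/24 = 0
  <chi_7*chi_5, chi_4> = (1/24)[1*(4)*conj(1) + 1*(4)*conj(1) + 2*(0)*conj(-1) + 2*(-2)*conj(1) + 2*(0)*conj(-1) + 2*(-2)*conj(1) + 2*(0)*conj(-1) + 6*(0)*conj(-1) + 6*(0)*conj(1)]
      = (1/24)[(4) + (4) + (0) + (-4) + (0) + (-4) + (0) + (0) + (0)] = 0/24 = 0
  <chi_7*chi_5, chi_5> = (1/24)[1*(4)*conj(2) + 1*(4)*conj(-2) + 2*(0)*conj(sqrt(3)) + 2*(-2)*conj(1) + 2*(0)*conj(0) + 2*(-2)*conj(-1) + 2*(0)*conj(-sqrt(3)) + 6*(0)*conj(0) + 6*(0)*conj(0)]
      = (1/24)[(8) + (-8) + (0) + (-4) + (0) + (4) + (0) + (0) + (0)] = 0/24 = 0
  <chi_7*chi_5, chi_6> = (1/24)[1*(4)*conj(2) + 1*(4)*conj(2) + 2*(0)*conj(1) + 2*(-2)*conj(-1) + 2*(0)*conj(-2) + 2*(-2)*conj(-1) + 2*(0)*conj(1) + 6*(0)*conj(0) + 6*(0)*conj(0)]
      = (1/24)[(8) + (8) + (0) + (4) + (0) + (4) + (0) + (0) + (0)] = 24/24 = 1
  <chi_7*chi_5, chi_7> = (1/24)[1*(4)*conj(2) + 1*(4)*conj(-2) + 2*(0)*conj(0) + 2*(-2)*conj(-2) + 2*(0)*conj(0) + 2*(-2)*conj(2) + 2*(0)*conj(0) + 6*(0)*conj(0) + 6*(0)*conj(0)]
      = (1/24)[(8) + (-8) + (0) + (8) + (0) + (-8) + (0) + (0) + (0)] = 0/24 = 0
  <chi_7*chi_5, chi_8> = (1/24)[1*(4)*conj(2) + 1*(4)*conj(2) + 2*(0)*conj(-1) + 2*(-2)*conj(-1) + 2*(0)*conj(2) + 2*(-2)*conj(-1) + 2*(0)*conj(-1) + 6*(0)*conj(0) + 6*(0)*conj(0)]
      = (1/24)[(8) + (8) + (0) + (4) + (0) + (4) + (0) + (0) + (0)] = 24/24 = 1
  <chi_7*chi_5, chi_9> = (1/24)[1*(4)*conj(2) + 1*(4)*conj(-2) + 2*(0)*conj(-sqrt(3)) + 2*(-2)*conj(1) + 2*(0)*conj(0) + 2*(-2)*conj(-1) + 2*(0)*conj(sqrt(3)) + 6*(0)*conj(0) + 6*(0)*conj(0)]
      = (1/24)[(8) + (-8) + (0) + (-4) + (0) + (4) + (0) + (0) + (0)] = 0/24 = 0
Hence the multiplicities are chi_6: 1, chi_8: 1. Dimension check: dim(chi_7)*dim(chi_5) = 2*2 = 4 and sum (mult * dim) = 1*2 + 1*2 = 4.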